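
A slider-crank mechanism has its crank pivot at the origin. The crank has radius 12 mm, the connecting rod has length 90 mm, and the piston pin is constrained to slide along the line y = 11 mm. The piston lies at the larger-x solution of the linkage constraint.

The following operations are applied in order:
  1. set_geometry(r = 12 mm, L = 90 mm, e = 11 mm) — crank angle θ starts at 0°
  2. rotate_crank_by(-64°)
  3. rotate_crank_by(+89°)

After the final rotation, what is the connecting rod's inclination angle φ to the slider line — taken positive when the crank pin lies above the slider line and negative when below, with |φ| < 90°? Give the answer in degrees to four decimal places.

set_geometry: r = 12 mm, L = 90 mm, e = 11 mm; θ ← 0°
rotate_crank_by(-64°): θ ← 0° -64° = -64°
rotate_crank_by(+89°): θ ← -64° +89° = 25°
crank pin P = (r cos θ, r sin θ) = (10.875693, 5.071419)
h = r sin θ − e = 5.071419 − 11 = -5.928581
sin φ = h / L = -5.928581 / 90 = -0.06587312
φ = arcsin(-0.06587312) = -3.776987°

-3.7770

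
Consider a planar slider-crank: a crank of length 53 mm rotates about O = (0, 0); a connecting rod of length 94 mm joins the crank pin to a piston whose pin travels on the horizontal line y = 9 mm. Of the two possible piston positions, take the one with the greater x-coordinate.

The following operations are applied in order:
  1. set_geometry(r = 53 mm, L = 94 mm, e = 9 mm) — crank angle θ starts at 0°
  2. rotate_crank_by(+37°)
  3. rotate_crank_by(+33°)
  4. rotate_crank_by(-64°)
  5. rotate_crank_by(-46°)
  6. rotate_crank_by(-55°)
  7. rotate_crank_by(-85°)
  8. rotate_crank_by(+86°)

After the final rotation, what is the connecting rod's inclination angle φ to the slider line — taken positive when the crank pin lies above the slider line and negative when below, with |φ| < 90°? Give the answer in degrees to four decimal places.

-41.1628

set_geometry: r = 53 mm, L = 94 mm, e = 9 mm; θ ← 0°
rotate_crank_by(+37°): θ ← 0° +37° = 37°
rotate_crank_by(+33°): θ ← 37° +33° = 70°
rotate_crank_by(-64°): θ ← 70° -64° = 6°
rotate_crank_by(-46°): θ ← 6° -46° = -40°
rotate_crank_by(-55°): θ ← -40° -55° = -95°
rotate_crank_by(-85°): θ ← -95° -85° = -180°
rotate_crank_by(+86°): θ ← -180° +86° = -94°
crank pin P = (r cos θ, r sin θ) = (-3.697093, -52.870895)
h = r sin θ − e = -52.870895 − 9 = -61.870895
sin φ = h / L = -61.870895 / 94 = -0.65820101
φ = arcsin(-0.65820101) = -41.162815°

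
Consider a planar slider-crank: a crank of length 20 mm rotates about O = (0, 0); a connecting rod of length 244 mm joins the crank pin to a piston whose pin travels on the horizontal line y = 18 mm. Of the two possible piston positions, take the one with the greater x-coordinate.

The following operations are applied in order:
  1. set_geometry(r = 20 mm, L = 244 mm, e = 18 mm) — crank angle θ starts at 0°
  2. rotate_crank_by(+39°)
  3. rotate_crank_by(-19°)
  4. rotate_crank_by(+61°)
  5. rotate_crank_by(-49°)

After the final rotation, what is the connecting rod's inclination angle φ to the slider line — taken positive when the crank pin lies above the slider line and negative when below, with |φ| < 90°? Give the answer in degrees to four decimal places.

set_geometry: r = 20 mm, L = 244 mm, e = 18 mm; θ ← 0°
rotate_crank_by(+39°): θ ← 0° +39° = 39°
rotate_crank_by(-19°): θ ← 39° -19° = 20°
rotate_crank_by(+61°): θ ← 20° +61° = 81°
rotate_crank_by(-49°): θ ← 81° -49° = 32°
crank pin P = (r cos θ, r sin θ) = (16.960962, 10.598385)
h = r sin θ − e = 10.598385 − 18 = -7.401615
sin φ = h / L = -7.401615 / 244 = -0.03033449
φ = arcsin(-0.03033449) = -1.738305°

-1.7383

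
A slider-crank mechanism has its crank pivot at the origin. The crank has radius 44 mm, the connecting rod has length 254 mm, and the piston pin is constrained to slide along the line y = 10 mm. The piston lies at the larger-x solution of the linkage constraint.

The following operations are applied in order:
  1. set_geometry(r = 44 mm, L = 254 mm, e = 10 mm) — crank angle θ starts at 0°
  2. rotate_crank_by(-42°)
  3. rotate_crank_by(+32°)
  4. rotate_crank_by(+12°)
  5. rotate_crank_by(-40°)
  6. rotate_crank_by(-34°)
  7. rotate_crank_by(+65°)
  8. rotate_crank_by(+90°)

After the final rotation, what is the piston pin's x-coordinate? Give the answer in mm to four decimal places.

257.1205

set_geometry: r = 44 mm, L = 254 mm, e = 10 mm; θ ← 0°
rotate_crank_by(-42°): θ ← 0° -42° = -42°
rotate_crank_by(+32°): θ ← -42° +32° = -10°
rotate_crank_by(+12°): θ ← -10° +12° = 2°
rotate_crank_by(-40°): θ ← 2° -40° = -38°
rotate_crank_by(-34°): θ ← -38° -34° = -72°
rotate_crank_by(+65°): θ ← -72° +65° = -7°
rotate_crank_by(+90°): θ ← -7° +90° = 83°
crank pin P = (r cos θ, r sin θ) = (5.362251, 43.672031)
h = r sin θ − e = 43.672031 − 10 = 33.672031
x = r cos θ + √(L² − h²) = 5.362251 + √(64516.0 − 1133.8056) = 5.362251 + 251.758206 = 257.120457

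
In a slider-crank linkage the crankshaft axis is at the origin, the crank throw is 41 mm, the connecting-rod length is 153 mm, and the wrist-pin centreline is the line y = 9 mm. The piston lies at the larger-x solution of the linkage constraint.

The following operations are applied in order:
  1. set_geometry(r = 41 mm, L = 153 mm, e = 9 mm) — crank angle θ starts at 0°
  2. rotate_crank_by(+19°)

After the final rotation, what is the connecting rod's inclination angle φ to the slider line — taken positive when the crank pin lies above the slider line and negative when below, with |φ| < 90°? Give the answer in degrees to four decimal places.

set_geometry: r = 41 mm, L = 153 mm, e = 9 mm; θ ← 0°
rotate_crank_by(+19°): θ ← 0° +19° = 19°
crank pin P = (r cos θ, r sin θ) = (38.766262, 13.348294)
h = r sin θ − e = 13.348294 − 9 = 4.348294
sin φ = h / L = 4.348294 / 153 = 0.02842022
φ = arcsin(0.02842022) = 1.628578°

1.6286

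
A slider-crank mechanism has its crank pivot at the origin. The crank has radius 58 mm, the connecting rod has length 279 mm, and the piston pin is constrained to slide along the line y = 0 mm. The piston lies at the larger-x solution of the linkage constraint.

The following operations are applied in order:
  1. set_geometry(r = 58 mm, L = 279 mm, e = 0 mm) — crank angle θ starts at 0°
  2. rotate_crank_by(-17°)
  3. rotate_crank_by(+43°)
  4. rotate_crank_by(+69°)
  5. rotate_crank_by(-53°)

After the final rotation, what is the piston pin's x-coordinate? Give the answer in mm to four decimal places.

319.3900

set_geometry: r = 58 mm, L = 279 mm, e = 0 mm; θ ← 0°
rotate_crank_by(-17°): θ ← 0° -17° = -17°
rotate_crank_by(+43°): θ ← -17° +43° = 26°
rotate_crank_by(+69°): θ ← 26° +69° = 95°
rotate_crank_by(-53°): θ ← 95° -53° = 42°
crank pin P = (r cos θ, r sin θ) = (43.102400, 38.809575)
h = r sin θ − e = 38.809575 − 0 = 38.809575
x = r cos θ + √(L² − h²) = 43.102400 + √(77841.0 − 1506.1831) = 43.102400 + 276.287562 = 319.389962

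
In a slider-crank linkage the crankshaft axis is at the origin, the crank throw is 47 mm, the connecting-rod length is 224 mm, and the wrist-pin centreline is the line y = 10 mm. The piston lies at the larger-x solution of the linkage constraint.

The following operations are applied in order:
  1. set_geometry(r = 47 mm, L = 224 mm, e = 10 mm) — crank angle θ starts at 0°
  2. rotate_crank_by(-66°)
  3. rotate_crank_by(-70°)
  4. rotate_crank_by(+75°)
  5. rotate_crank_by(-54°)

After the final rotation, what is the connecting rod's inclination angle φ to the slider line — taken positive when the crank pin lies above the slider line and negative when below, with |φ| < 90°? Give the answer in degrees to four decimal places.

set_geometry: r = 47 mm, L = 224 mm, e = 10 mm; θ ← 0°
rotate_crank_by(-66°): θ ← 0° -66° = -66°
rotate_crank_by(-70°): θ ← -66° -70° = -136°
rotate_crank_by(+75°): θ ← -136° +75° = -61°
rotate_crank_by(-54°): θ ← -61° -54° = -115°
crank pin P = (r cos θ, r sin θ) = (-19.863058, -42.596466)
h = r sin θ − e = -42.596466 − 10 = -52.596466
sin φ = h / L = -52.596466 / 224 = -0.23480565
φ = arcsin(-0.23480565) = -13.580167°

-13.5802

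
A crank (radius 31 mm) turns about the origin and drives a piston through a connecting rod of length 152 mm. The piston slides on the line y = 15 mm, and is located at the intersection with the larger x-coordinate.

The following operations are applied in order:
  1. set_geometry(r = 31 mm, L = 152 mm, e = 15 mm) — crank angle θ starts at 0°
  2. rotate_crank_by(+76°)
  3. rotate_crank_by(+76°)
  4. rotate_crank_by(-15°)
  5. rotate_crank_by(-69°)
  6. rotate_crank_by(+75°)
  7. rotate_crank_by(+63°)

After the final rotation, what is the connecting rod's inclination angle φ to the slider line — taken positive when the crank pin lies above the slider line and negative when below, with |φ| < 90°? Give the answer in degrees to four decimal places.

set_geometry: r = 31 mm, L = 152 mm, e = 15 mm; θ ← 0°
rotate_crank_by(+76°): θ ← 0° +76° = 76°
rotate_crank_by(+76°): θ ← 76° +76° = 152°
rotate_crank_by(-15°): θ ← 152° -15° = 137°
rotate_crank_by(-69°): θ ← 137° -69° = 68°
rotate_crank_by(+75°): θ ← 68° +75° = 143°
rotate_crank_by(+63°): θ ← 143° +63° = 206°
crank pin P = (r cos θ, r sin θ) = (-27.862615, -13.589506)
h = r sin θ − e = -13.589506 − 15 = -28.589506
sin φ = h / L = -28.589506 / 152 = -0.18808885
φ = arcsin(-0.18808885) = -10.841273°

-10.8413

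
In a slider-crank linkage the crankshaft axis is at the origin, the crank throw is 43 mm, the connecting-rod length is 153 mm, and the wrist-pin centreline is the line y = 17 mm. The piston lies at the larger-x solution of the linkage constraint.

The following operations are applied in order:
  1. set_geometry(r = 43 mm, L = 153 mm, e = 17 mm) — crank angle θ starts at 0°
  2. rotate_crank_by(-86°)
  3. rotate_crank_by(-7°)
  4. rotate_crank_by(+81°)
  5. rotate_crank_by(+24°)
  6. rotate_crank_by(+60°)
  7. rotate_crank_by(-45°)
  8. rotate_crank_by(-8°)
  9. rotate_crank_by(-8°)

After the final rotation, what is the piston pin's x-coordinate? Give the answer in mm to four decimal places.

194.9570

set_geometry: r = 43 mm, L = 153 mm, e = 17 mm; θ ← 0°
rotate_crank_by(-86°): θ ← 0° -86° = -86°
rotate_crank_by(-7°): θ ← -86° -7° = -93°
rotate_crank_by(+81°): θ ← -93° +81° = -12°
rotate_crank_by(+24°): θ ← -12° +24° = 12°
rotate_crank_by(+60°): θ ← 12° +60° = 72°
rotate_crank_by(-45°): θ ← 72° -45° = 27°
rotate_crank_by(-8°): θ ← 27° -8° = 19°
rotate_crank_by(-8°): θ ← 19° -8° = 11°
crank pin P = (r cos θ, r sin θ) = (42.209969, 8.204787)
h = r sin θ − e = 8.204787 − 17 = -8.795213
x = r cos θ + √(L² − h²) = 42.209969 + √(23409.0 − 77.3558) = 42.209969 + 152.746994 = 194.956963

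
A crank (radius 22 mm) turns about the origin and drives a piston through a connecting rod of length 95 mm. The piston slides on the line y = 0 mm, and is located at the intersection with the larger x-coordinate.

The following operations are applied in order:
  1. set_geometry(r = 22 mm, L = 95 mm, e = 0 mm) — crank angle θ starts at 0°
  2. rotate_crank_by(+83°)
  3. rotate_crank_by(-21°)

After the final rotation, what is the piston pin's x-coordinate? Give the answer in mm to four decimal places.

set_geometry: r = 22 mm, L = 95 mm, e = 0 mm; θ ← 0°
rotate_crank_by(+83°): θ ← 0° +83° = 83°
rotate_crank_by(-21°): θ ← 83° -21° = 62°
crank pin P = (r cos θ, r sin θ) = (10.328374, 19.424847)
h = r sin θ − e = 19.424847 − 0 = 19.424847
x = r cos θ + √(L² − h²) = 10.328374 + √(9025.0 − 377.3247) = 10.328374 + 92.992878 = 103.321252

103.3213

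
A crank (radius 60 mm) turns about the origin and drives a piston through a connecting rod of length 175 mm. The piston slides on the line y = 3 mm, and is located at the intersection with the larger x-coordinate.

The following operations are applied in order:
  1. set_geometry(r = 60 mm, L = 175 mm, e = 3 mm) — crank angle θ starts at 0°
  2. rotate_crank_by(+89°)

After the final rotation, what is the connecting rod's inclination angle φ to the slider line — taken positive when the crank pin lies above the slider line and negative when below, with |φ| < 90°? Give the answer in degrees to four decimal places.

set_geometry: r = 60 mm, L = 175 mm, e = 3 mm; θ ← 0°
rotate_crank_by(+89°): θ ← 0° +89° = 89°
crank pin P = (r cos θ, r sin θ) = (1.047144, 59.990862)
h = r sin θ − e = 59.990862 − 3 = 56.990862
sin φ = h / L = 56.990862 / 175 = 0.32566207
φ = arcsin(0.32566207) = 19.005691°

19.0057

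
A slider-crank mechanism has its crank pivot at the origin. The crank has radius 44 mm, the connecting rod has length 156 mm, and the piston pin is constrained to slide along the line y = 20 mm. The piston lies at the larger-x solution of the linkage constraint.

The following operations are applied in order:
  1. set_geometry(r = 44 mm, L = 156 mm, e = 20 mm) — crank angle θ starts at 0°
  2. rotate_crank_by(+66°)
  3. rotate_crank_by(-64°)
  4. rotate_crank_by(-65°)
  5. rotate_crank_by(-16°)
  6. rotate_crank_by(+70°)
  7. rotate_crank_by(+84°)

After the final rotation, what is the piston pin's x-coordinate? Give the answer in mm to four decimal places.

165.7568

set_geometry: r = 44 mm, L = 156 mm, e = 20 mm; θ ← 0°
rotate_crank_by(+66°): θ ← 0° +66° = 66°
rotate_crank_by(-64°): θ ← 66° -64° = 2°
rotate_crank_by(-65°): θ ← 2° -65° = -63°
rotate_crank_by(-16°): θ ← -63° -16° = -79°
rotate_crank_by(+70°): θ ← -79° +70° = -9°
rotate_crank_by(+84°): θ ← -9° +84° = 75°
crank pin P = (r cos θ, r sin θ) = (11.388038, 42.500736)
h = r sin θ − e = 42.500736 − 20 = 22.500736
x = r cos θ + √(L² − h²) = 11.388038 + √(24336.0 − 506.2831) = 11.388038 + 154.368769 = 165.756807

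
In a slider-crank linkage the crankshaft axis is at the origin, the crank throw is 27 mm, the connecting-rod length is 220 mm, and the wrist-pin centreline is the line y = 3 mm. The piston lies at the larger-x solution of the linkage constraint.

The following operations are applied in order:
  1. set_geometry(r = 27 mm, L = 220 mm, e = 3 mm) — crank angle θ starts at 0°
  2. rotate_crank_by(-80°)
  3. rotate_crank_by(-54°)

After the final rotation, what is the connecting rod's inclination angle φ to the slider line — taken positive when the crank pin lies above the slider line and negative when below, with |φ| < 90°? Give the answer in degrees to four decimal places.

-5.8497

set_geometry: r = 27 mm, L = 220 mm, e = 3 mm; θ ← 0°
rotate_crank_by(-80°): θ ← 0° -80° = -80°
rotate_crank_by(-54°): θ ← -80° -54° = -134°
crank pin P = (r cos θ, r sin θ) = (-18.755776, -19.422175)
h = r sin θ − e = -19.422175 − 3 = -22.422175
sin φ = h / L = -22.422175 / 220 = -0.10191898
φ = arcsin(-0.10191898) = -5.849684°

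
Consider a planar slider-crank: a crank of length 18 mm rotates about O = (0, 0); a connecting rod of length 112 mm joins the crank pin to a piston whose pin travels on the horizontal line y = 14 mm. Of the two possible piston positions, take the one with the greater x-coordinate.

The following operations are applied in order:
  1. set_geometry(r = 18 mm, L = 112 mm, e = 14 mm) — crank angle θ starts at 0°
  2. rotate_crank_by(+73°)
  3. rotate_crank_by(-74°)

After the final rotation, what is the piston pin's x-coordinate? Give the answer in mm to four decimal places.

129.0788

set_geometry: r = 18 mm, L = 112 mm, e = 14 mm; θ ← 0°
rotate_crank_by(+73°): θ ← 0° +73° = 73°
rotate_crank_by(-74°): θ ← 73° -74° = -1°
crank pin P = (r cos θ, r sin θ) = (17.997259, -0.314143)
h = r sin θ − e = -0.314143 − 14 = -14.314143
x = r cos θ + √(L² − h²) = 17.997259 + √(12544.0 − 204.8947) = 17.997259 + 111.081525 = 129.078784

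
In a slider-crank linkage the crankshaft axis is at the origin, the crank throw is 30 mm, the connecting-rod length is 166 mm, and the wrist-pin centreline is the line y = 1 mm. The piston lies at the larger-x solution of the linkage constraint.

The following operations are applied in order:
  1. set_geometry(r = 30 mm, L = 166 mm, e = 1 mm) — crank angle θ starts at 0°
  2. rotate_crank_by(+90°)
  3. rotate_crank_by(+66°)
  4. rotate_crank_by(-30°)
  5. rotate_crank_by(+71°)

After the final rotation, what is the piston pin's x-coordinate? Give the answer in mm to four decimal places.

set_geometry: r = 30 mm, L = 166 mm, e = 1 mm; θ ← 0°
rotate_crank_by(+90°): θ ← 0° +90° = 90°
rotate_crank_by(+66°): θ ← 90° +66° = 156°
rotate_crank_by(-30°): θ ← 156° -30° = 126°
rotate_crank_by(+71°): θ ← 126° +71° = 197°
crank pin P = (r cos θ, r sin θ) = (-28.689143, -8.771151)
h = r sin θ − e = -8.771151 − 1 = -9.771151
x = r cos θ + √(L² − h²) = -28.689143 + √(27556.0 − 95.4754) = -28.689143 + 165.712174 = 137.023031

137.0230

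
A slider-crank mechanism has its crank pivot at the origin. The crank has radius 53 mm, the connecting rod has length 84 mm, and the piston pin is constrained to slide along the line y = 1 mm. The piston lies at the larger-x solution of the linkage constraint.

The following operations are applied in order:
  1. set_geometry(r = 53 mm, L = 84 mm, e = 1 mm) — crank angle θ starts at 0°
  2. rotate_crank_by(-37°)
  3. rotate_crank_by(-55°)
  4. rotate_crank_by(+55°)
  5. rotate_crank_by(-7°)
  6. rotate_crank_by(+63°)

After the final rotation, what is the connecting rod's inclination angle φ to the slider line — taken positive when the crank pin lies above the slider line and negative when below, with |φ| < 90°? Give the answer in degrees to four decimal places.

set_geometry: r = 53 mm, L = 84 mm, e = 1 mm; θ ← 0°
rotate_crank_by(-37°): θ ← 0° -37° = -37°
rotate_crank_by(-55°): θ ← -37° -55° = -92°
rotate_crank_by(+55°): θ ← -92° +55° = -37°
rotate_crank_by(-7°): θ ← -37° -7° = -44°
rotate_crank_by(+63°): θ ← -44° +63° = 19°
crank pin P = (r cos θ, r sin θ) = (50.112485, 17.255112)
h = r sin θ − e = 17.255112 − 1 = 16.255112
sin φ = h / L = 16.255112 / 84 = 0.19351324
φ = arcsin(0.19351324) = 11.157884°

11.1579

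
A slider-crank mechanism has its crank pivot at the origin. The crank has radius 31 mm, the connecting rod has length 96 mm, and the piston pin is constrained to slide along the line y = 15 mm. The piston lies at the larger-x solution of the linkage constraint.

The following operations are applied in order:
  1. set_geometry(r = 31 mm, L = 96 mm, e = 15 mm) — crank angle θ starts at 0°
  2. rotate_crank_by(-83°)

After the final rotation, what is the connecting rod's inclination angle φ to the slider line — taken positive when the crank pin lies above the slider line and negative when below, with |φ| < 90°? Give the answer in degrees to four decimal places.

set_geometry: r = 31 mm, L = 96 mm, e = 15 mm; θ ← 0°
rotate_crank_by(-83°): θ ← 0° -83° = -83°
crank pin P = (r cos θ, r sin θ) = (3.777950, -30.768931)
h = r sin θ − e = -30.768931 − 15 = -45.768931
sin φ = h / L = -45.768931 / 96 = -0.47675969
φ = arcsin(-0.47675969) = -28.473986°

-28.4740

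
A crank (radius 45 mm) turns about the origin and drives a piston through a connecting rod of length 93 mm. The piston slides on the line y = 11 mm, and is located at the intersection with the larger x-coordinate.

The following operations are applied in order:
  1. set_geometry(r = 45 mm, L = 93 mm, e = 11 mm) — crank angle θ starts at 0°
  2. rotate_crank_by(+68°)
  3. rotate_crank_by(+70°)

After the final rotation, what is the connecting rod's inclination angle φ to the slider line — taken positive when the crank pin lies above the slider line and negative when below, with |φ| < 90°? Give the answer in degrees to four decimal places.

11.8584

set_geometry: r = 45 mm, L = 93 mm, e = 11 mm; θ ← 0°
rotate_crank_by(+68°): θ ← 0° +68° = 68°
rotate_crank_by(+70°): θ ← 68° +70° = 138°
crank pin P = (r cos θ, r sin θ) = (-33.441517, 30.110877)
h = r sin θ − e = 30.110877 − 11 = 19.110877
sin φ = h / L = 19.110877 / 93 = 0.20549330
φ = arcsin(0.20549330) = 11.858378°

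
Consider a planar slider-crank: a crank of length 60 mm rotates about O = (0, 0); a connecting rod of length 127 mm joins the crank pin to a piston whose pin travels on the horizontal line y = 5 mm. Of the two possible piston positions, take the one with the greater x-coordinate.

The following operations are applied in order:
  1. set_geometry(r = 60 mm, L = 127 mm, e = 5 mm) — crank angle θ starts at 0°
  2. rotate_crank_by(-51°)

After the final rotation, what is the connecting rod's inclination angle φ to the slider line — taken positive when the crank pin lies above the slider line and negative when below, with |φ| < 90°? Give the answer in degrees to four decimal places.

-23.9868

set_geometry: r = 60 mm, L = 127 mm, e = 5 mm; θ ← 0°
rotate_crank_by(-51°): θ ← 0° -51° = -51°
crank pin P = (r cos θ, r sin θ) = (37.759223, -46.628758)
h = r sin θ − e = -46.628758 − 5 = -51.628758
sin φ = h / L = -51.628758 / 127 = -0.40652565
φ = arcsin(-0.40652565) = -23.986768°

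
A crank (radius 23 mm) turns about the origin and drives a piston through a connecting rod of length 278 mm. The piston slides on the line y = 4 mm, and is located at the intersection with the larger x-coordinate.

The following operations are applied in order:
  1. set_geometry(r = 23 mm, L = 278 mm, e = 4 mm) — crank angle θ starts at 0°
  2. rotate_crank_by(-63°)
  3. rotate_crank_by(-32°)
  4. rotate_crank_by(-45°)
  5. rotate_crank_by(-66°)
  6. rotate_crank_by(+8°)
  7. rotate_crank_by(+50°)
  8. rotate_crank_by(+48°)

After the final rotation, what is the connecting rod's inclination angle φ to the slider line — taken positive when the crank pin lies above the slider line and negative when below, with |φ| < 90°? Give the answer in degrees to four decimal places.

-5.5011

set_geometry: r = 23 mm, L = 278 mm, e = 4 mm; θ ← 0°
rotate_crank_by(-63°): θ ← 0° -63° = -63°
rotate_crank_by(-32°): θ ← -63° -32° = -95°
rotate_crank_by(-45°): θ ← -95° -45° = -140°
rotate_crank_by(-66°): θ ← -140° -66° = -206°
rotate_crank_by(+8°): θ ← -206° +8° = -198°
rotate_crank_by(+50°): θ ← -198° +50° = -148°
rotate_crank_by(+48°): θ ← -148° +48° = -100°
crank pin P = (r cos θ, r sin θ) = (-3.993908, -22.650578)
h = r sin θ − e = -22.650578 − 4 = -26.650578
sin φ = h / L = -26.650578 / 278 = -0.09586539
φ = arcsin(-0.09586539) = -5.501130°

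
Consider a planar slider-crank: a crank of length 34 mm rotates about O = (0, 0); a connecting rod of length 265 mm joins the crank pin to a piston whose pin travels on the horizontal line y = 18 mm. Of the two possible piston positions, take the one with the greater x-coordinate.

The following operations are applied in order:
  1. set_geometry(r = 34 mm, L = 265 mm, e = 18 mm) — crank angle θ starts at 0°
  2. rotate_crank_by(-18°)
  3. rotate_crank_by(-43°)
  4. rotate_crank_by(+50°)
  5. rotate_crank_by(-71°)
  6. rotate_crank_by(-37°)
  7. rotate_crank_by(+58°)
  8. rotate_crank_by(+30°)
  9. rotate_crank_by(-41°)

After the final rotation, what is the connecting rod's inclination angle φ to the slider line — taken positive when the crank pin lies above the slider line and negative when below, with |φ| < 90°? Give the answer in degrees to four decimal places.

-10.9497

set_geometry: r = 34 mm, L = 265 mm, e = 18 mm; θ ← 0°
rotate_crank_by(-18°): θ ← 0° -18° = -18°
rotate_crank_by(-43°): θ ← -18° -43° = -61°
rotate_crank_by(+50°): θ ← -61° +50° = -11°
rotate_crank_by(-71°): θ ← -11° -71° = -82°
rotate_crank_by(-37°): θ ← -82° -37° = -119°
rotate_crank_by(+58°): θ ← -119° +58° = -61°
rotate_crank_by(+30°): θ ← -61° +30° = -31°
rotate_crank_by(-41°): θ ← -31° -41° = -72°
crank pin P = (r cos θ, r sin θ) = (10.506578, -32.335922)
h = r sin θ − e = -32.335922 − 18 = -50.335922
sin φ = h / L = -50.335922 / 265 = -0.18994687
φ = arcsin(-0.18994687) = -10.949684°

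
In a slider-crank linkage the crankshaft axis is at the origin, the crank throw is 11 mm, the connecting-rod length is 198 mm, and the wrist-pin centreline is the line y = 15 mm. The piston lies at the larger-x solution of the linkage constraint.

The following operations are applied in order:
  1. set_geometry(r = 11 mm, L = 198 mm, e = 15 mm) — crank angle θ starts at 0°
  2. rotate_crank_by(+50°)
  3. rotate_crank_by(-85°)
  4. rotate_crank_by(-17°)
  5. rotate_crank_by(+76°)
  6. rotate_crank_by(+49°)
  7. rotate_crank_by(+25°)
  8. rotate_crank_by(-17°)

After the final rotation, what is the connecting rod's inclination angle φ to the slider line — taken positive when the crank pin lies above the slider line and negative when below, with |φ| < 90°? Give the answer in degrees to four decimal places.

-1.1968

set_geometry: r = 11 mm, L = 198 mm, e = 15 mm; θ ← 0°
rotate_crank_by(+50°): θ ← 0° +50° = 50°
rotate_crank_by(-85°): θ ← 50° -85° = -35°
rotate_crank_by(-17°): θ ← -35° -17° = -52°
rotate_crank_by(+76°): θ ← -52° +76° = 24°
rotate_crank_by(+49°): θ ← 24° +49° = 73°
rotate_crank_by(+25°): θ ← 73° +25° = 98°
rotate_crank_by(-17°): θ ← 98° -17° = 81°
crank pin P = (r cos θ, r sin θ) = (1.720779, 10.864572)
h = r sin θ − e = 10.864572 − 15 = -4.135428
sin φ = h / L = -4.135428 / 198 = -0.02088600
φ = arcsin(-0.02088600) = -1.196767°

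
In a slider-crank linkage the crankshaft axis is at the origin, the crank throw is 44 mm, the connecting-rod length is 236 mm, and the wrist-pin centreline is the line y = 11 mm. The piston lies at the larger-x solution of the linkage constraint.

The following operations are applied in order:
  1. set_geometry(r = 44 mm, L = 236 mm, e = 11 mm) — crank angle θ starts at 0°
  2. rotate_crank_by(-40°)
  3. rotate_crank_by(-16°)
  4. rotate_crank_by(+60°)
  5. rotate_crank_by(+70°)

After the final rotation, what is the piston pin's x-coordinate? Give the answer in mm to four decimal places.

246.0438

set_geometry: r = 44 mm, L = 236 mm, e = 11 mm; θ ← 0°
rotate_crank_by(-40°): θ ← 0° -40° = -40°
rotate_crank_by(-16°): θ ← -40° -16° = -56°
rotate_crank_by(+60°): θ ← -56° +60° = 4°
rotate_crank_by(+70°): θ ← 4° +70° = 74°
crank pin P = (r cos θ, r sin θ) = (12.128044, 42.295515)
h = r sin θ − e = 42.295515 − 11 = 31.295515
x = r cos θ + √(L² − h²) = 12.128044 + √(55696.0 − 979.4092) = 12.128044 + 233.915777 = 246.043821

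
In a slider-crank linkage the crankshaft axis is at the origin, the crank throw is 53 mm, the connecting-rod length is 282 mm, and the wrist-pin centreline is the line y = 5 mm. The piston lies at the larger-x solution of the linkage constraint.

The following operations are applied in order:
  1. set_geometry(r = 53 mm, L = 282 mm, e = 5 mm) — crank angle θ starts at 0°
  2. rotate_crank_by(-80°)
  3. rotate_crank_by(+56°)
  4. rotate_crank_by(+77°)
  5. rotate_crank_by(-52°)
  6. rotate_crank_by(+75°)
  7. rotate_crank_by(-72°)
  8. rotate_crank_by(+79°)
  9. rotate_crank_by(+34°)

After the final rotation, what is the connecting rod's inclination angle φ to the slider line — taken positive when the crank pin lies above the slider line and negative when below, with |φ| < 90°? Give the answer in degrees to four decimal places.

8.6112

set_geometry: r = 53 mm, L = 282 mm, e = 5 mm; θ ← 0°
rotate_crank_by(-80°): θ ← 0° -80° = -80°
rotate_crank_by(+56°): θ ← -80° +56° = -24°
rotate_crank_by(+77°): θ ← -24° +77° = 53°
rotate_crank_by(-52°): θ ← 53° -52° = 1°
rotate_crank_by(+75°): θ ← 1° +75° = 76°
rotate_crank_by(-72°): θ ← 76° -72° = 4°
rotate_crank_by(+79°): θ ← 4° +79° = 83°
rotate_crank_by(+34°): θ ← 83° +34° = 117°
crank pin P = (r cos θ, r sin θ) = (-24.061496, 47.223346)
h = r sin θ − e = 47.223346 − 5 = 42.223346
sin φ = h / L = 42.223346 / 282 = 0.14972818
φ = arcsin(0.14972818) = 8.611174°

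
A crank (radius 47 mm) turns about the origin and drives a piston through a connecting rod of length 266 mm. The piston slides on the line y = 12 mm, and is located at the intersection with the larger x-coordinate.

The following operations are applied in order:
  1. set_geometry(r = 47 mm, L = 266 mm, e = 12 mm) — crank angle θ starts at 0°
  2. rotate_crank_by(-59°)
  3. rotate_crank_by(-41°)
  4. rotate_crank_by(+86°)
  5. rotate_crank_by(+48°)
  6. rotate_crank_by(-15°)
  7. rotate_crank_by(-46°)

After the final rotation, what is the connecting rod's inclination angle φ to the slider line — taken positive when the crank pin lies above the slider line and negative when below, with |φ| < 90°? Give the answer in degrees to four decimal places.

set_geometry: r = 47 mm, L = 266 mm, e = 12 mm; θ ← 0°
rotate_crank_by(-59°): θ ← 0° -59° = -59°
rotate_crank_by(-41°): θ ← -59° -41° = -100°
rotate_crank_by(+86°): θ ← -100° +86° = -14°
rotate_crank_by(+48°): θ ← -14° +48° = 34°
rotate_crank_by(-15°): θ ← 34° -15° = 19°
rotate_crank_by(-46°): θ ← 19° -46° = -27°
crank pin P = (r cos θ, r sin θ) = (41.877307, -21.337553)
h = r sin θ − e = -21.337553 − 12 = -33.337553
sin φ = h / L = -33.337553 / 266 = -0.12532915
φ = arcsin(-0.12532915) = -7.199764°

-7.1998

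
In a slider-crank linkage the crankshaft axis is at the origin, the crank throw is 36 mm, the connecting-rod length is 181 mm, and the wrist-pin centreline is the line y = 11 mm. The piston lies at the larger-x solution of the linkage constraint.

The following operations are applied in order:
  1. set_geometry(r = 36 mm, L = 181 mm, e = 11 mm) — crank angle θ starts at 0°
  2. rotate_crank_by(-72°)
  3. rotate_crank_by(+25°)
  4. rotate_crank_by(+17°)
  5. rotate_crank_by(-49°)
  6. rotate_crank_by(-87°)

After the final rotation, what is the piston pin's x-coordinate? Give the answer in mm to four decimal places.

set_geometry: r = 36 mm, L = 181 mm, e = 11 mm; θ ← 0°
rotate_crank_by(-72°): θ ← 0° -72° = -72°
rotate_crank_by(+25°): θ ← -72° +25° = -47°
rotate_crank_by(+17°): θ ← -47° +17° = -30°
rotate_crank_by(-49°): θ ← -30° -49° = -79°
rotate_crank_by(-87°): θ ← -79° -87° = -166°
crank pin P = (r cos θ, r sin θ) = (-34.930646, -8.709188)
h = r sin θ − e = -8.709188 − 11 = -19.709188
x = r cos θ + √(L² − h²) = -34.930646 + √(32761.0 − 388.4521) = -34.930646 + 179.923728 = 144.993082

144.9931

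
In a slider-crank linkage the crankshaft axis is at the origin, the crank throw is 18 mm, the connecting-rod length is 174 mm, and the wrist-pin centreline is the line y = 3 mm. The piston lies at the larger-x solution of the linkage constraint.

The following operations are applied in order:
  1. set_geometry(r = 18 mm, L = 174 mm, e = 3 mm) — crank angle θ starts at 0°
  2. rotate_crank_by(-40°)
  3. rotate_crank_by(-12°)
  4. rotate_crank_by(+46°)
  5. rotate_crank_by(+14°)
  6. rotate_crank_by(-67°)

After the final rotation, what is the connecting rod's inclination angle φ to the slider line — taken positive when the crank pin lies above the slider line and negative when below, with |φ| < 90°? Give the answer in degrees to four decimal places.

-6.0798

set_geometry: r = 18 mm, L = 174 mm, e = 3 mm; θ ← 0°
rotate_crank_by(-40°): θ ← 0° -40° = -40°
rotate_crank_by(-12°): θ ← -40° -12° = -52°
rotate_crank_by(+46°): θ ← -52° +46° = -6°
rotate_crank_by(+14°): θ ← -6° +14° = 8°
rotate_crank_by(-67°): θ ← 8° -67° = -59°
crank pin P = (r cos θ, r sin θ) = (9.270685, -15.429011)
h = r sin θ − e = -15.429011 − 3 = -18.429011
sin φ = h / L = -18.429011 / 174 = -0.10591386
φ = arcsin(-0.10591386) = -6.079820°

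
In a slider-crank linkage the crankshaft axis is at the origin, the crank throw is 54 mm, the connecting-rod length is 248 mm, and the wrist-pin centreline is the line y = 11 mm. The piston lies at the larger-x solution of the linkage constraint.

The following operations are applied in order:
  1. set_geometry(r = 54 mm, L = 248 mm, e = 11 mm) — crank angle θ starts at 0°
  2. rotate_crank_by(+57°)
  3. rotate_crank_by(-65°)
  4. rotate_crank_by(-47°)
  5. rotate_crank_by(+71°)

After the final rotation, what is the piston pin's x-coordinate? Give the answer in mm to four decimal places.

299.8777

set_geometry: r = 54 mm, L = 248 mm, e = 11 mm; θ ← 0°
rotate_crank_by(+57°): θ ← 0° +57° = 57°
rotate_crank_by(-65°): θ ← 57° -65° = -8°
rotate_crank_by(-47°): θ ← -8° -47° = -55°
rotate_crank_by(+71°): θ ← -55° +71° = 16°
crank pin P = (r cos θ, r sin θ) = (51.908132, 14.884417)
h = r sin θ − e = 14.884417 − 11 = 3.884417
x = r cos θ + √(L² − h²) = 51.908132 + √(61504.0 − 15.0887) = 51.908132 + 247.969577 = 299.877709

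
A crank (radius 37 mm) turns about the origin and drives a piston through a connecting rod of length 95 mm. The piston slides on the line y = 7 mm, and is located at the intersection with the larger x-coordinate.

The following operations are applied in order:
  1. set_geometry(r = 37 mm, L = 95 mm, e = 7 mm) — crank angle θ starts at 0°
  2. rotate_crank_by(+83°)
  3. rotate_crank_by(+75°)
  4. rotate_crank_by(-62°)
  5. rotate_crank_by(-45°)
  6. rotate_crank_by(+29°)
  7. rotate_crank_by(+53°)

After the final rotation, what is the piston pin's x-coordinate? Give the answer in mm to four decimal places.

67.6240

set_geometry: r = 37 mm, L = 95 mm, e = 7 mm; θ ← 0°
rotate_crank_by(+83°): θ ← 0° +83° = 83°
rotate_crank_by(+75°): θ ← 83° +75° = 158°
rotate_crank_by(-62°): θ ← 158° -62° = 96°
rotate_crank_by(-45°): θ ← 96° -45° = 51°
rotate_crank_by(+29°): θ ← 51° +29° = 80°
rotate_crank_by(+53°): θ ← 80° +53° = 133°
crank pin P = (r cos θ, r sin θ) = (-25.233939, 27.060087)
h = r sin θ − e = 27.060087 − 7 = 20.060087
x = r cos θ + √(L² − h²) = -25.233939 + √(9025.0 − 402.4071) = -25.233939 + 92.857918 = 67.623979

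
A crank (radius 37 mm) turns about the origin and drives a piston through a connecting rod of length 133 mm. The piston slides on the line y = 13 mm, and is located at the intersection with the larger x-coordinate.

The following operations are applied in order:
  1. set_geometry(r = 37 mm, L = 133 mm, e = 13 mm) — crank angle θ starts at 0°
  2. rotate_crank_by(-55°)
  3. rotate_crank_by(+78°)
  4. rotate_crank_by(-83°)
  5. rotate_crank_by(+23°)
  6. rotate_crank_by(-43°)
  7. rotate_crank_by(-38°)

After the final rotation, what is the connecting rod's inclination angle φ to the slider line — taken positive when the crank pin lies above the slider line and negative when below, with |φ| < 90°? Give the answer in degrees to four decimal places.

-20.0827

set_geometry: r = 37 mm, L = 133 mm, e = 13 mm; θ ← 0°
rotate_crank_by(-55°): θ ← 0° -55° = -55°
rotate_crank_by(+78°): θ ← -55° +78° = 23°
rotate_crank_by(-83°): θ ← 23° -83° = -60°
rotate_crank_by(+23°): θ ← -60° +23° = -37°
rotate_crank_by(-43°): θ ← -37° -43° = -80°
rotate_crank_by(-38°): θ ← -80° -38° = -118°
crank pin P = (r cos θ, r sin θ) = (-17.370448, -32.669061)
h = r sin θ − e = -32.669061 − 13 = -45.669061
sin φ = h / L = -45.669061 / 133 = -0.34337640
φ = arcsin(-0.34337640) = -20.082717°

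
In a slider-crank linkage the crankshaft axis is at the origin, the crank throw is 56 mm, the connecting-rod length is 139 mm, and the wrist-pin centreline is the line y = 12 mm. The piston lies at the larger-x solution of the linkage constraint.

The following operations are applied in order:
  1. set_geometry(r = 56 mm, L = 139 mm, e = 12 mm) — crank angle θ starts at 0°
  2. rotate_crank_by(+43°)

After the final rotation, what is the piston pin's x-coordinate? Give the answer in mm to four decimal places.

set_geometry: r = 56 mm, L = 139 mm, e = 12 mm; θ ← 0°
rotate_crank_by(+43°): θ ← 0° +43° = 43°
crank pin P = (r cos θ, r sin θ) = (40.955807, 38.191908)
h = r sin θ − e = 38.191908 − 12 = 26.191908
x = r cos θ + √(L² − h²) = 40.955807 + √(19321.0 − 686.0161) = 40.955807 + 136.510014 = 177.465821

177.4658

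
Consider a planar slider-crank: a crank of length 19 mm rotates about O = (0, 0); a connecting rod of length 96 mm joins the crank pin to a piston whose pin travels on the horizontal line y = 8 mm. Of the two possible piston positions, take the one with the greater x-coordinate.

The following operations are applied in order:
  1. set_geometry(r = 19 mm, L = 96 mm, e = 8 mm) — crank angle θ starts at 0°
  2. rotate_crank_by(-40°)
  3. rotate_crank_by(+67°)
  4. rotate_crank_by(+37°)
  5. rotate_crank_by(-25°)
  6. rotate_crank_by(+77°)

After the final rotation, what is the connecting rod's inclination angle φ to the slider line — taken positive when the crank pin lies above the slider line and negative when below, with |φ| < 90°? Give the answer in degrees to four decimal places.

set_geometry: r = 19 mm, L = 96 mm, e = 8 mm; θ ← 0°
rotate_crank_by(-40°): θ ← 0° -40° = -40°
rotate_crank_by(+67°): θ ← -40° +67° = 27°
rotate_crank_by(+37°): θ ← 27° +37° = 64°
rotate_crank_by(-25°): θ ← 64° -25° = 39°
rotate_crank_by(+77°): θ ← 39° +77° = 116°
crank pin P = (r cos θ, r sin θ) = (-8.329052, 17.077087)
h = r sin θ − e = 17.077087 − 8 = 9.077087
sin φ = h / L = 9.077087 / 96 = 0.09455299
φ = arcsin(0.09455299) = 5.425592°

5.4256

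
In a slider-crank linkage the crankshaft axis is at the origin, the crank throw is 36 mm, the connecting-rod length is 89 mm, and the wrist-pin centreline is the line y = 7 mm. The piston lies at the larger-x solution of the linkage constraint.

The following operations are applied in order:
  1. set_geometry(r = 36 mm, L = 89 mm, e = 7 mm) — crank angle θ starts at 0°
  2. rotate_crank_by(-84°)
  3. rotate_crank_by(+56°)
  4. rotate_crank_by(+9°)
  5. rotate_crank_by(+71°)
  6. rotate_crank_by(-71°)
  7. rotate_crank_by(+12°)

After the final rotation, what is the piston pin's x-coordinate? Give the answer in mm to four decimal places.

124.0002

set_geometry: r = 36 mm, L = 89 mm, e = 7 mm; θ ← 0°
rotate_crank_by(-84°): θ ← 0° -84° = -84°
rotate_crank_by(+56°): θ ← -84° +56° = -28°
rotate_crank_by(+9°): θ ← -28° +9° = -19°
rotate_crank_by(+71°): θ ← -19° +71° = 52°
rotate_crank_by(-71°): θ ← 52° -71° = -19°
rotate_crank_by(+12°): θ ← -19° +12° = -7°
crank pin P = (r cos θ, r sin θ) = (35.731661, -4.387296)
h = r sin θ − e = -4.387296 − 7 = -11.387296
x = r cos θ + √(L² − h²) = 35.731661 + √(7921.0 − 129.6705) = 35.731661 + 88.268508 = 124.000169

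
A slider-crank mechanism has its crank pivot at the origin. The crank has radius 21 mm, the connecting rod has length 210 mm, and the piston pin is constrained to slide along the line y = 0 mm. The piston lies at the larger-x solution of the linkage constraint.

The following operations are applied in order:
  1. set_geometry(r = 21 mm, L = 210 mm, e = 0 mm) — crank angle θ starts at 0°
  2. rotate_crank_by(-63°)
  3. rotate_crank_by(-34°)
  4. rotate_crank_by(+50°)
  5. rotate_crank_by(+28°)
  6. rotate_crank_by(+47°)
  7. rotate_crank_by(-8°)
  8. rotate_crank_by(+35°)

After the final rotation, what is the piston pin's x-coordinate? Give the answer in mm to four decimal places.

set_geometry: r = 21 mm, L = 210 mm, e = 0 mm; θ ← 0°
rotate_crank_by(-63°): θ ← 0° -63° = -63°
rotate_crank_by(-34°): θ ← -63° -34° = -97°
rotate_crank_by(+50°): θ ← -97° +50° = -47°
rotate_crank_by(+28°): θ ← -47° +28° = -19°
rotate_crank_by(+47°): θ ← -19° +47° = 28°
rotate_crank_by(-8°): θ ← 28° -8° = 20°
rotate_crank_by(+35°): θ ← 20° +35° = 55°
crank pin P = (r cos θ, r sin θ) = (12.045105, 17.202193)
h = r sin θ − e = 17.202193 − 0 = 17.202193
x = r cos θ + √(L² − h²) = 12.045105 + √(44100.0 − 295.9154) = 12.045105 + 209.294254 = 221.339359

221.3394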